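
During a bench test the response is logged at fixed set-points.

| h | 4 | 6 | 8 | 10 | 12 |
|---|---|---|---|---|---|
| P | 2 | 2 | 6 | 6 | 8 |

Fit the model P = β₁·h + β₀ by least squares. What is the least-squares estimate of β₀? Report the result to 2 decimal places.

β₀ = -1.60

Sums needed: Σh·h = 360, Σh = 40, Σ1 = 5.
Right-hand side: Σh·P = 224, ΣP = 24.
Normal equations: [[360, 40]; [40, 5]]·[β₁, β₀]ᵀ = [224, 24]ᵀ.
Δ = 360·5 − 40² = 200.
β₁ = (224·5 − 40·24)/200 = 4/5; β₀ = (360·24 − 40·224)/200 = -8/5.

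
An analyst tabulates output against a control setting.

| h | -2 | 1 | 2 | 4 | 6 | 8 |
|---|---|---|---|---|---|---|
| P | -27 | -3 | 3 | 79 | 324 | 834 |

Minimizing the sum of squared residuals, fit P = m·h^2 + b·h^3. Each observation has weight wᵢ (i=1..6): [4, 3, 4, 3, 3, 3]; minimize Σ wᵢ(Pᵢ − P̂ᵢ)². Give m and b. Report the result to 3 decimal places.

m = -3.083, b = 2.014

From the data, Σwᵢ·h^2·h^2 = 17075, Σwᵢ·h^2·h^3 = 124707, Σwᵢ·h^3·h^3 = 939203.
Moment sums: Σwᵢ·h^2·P = 198519, Σwᵢ·h^3·P = 1507095.
Normal equations: [[17075, 124707]; [124707, 939203]]·[m, b]ᵀ = [198519, 1507095]ᵀ.
Determinant 17075·939203 − 124707² = 485055376.
m = (198519·939203 − 124707·1507095)/485055376 = -93478488/30315961; b = (17075·1507095 − 124707·198519)/485055376 = 61058637/30315961.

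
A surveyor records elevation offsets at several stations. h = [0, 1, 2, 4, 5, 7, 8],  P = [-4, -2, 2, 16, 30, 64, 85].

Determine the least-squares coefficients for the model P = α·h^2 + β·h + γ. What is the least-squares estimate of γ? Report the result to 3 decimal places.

γ = -3.314

Sums needed: Σh^2·h^2 = 7395, Σh^2·h = 1053, Σh^2 = 159, Σh·h = 159, Σh = 27, Σ1 = 7.
For XᵀP: Σh^2·P = 9588, Σh·P = 1344, ΣP = 191.
Inverting the 3×3 Gram matrix, [α, β, γ]ᵀ = [8145/5522, -4157/5522, -9151/2761]ᵀ.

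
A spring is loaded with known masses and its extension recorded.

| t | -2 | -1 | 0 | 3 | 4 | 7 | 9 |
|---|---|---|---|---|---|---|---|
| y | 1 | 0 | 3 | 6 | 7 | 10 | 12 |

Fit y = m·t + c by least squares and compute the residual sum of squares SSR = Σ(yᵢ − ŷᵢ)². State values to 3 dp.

With design matrix A, AᵀA = [[160, 20]; [20, 7]] and Aᵀy = [222, 39]ᵀ.
Eliminating c: 7·(row 1) − 20·(row 2) gives 720·m = 7·222 − 20·39 = 774, so m = 43/40.
Then c = (39 − 20·(43/40))/7 = 5/2.
Residuals: 13/20, -57/40, 1/2, 11/40, 1/5, -1/40, -7/40; SSR = 57/20.

SSR = 2.850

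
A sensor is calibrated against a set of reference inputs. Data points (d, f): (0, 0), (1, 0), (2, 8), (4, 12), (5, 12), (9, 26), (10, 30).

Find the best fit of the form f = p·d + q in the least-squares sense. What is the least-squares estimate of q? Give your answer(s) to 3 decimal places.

With design matrix M, MᵀM = [[227, 31]; [31, 7]] and Mᵀf = [658, 88]ᵀ.
det = 227·7 − 31² = 628.
p = (658·7 − 31·88)/628 = 939/314; q = (227·88 − 31·658)/628 = -211/314.

q = -0.672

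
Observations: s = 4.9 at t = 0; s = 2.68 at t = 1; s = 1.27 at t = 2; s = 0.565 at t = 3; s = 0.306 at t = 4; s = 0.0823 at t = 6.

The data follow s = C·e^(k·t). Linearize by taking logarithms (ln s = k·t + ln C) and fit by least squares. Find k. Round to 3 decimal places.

k = -0.691

Let Y = ln s. Fitting Y = k·t + ln C by least squares:
Σt = 16.0000, Σ(t)² = 66.0000, Σln s = -1.4384, Σt·ln s = -19.9699.
Normal system: [[66.0000, 16.0000]; [16.0000, 6]]·[k, ln C]ᵀ = [-19.9699, -1.4384]ᵀ.
Slope k = (n·Σt·ln s − Σt·Σln s)/(n·Σ(t)² − (Σt)²) = (6·-19.9699 − 16.0000·-1.4384)/140.0000 = -0.69146; ln C = (Σln s − k·Σt)/n = 1.60417.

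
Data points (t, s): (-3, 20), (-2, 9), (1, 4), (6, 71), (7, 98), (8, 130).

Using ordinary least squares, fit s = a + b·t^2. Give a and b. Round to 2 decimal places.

a = 1.37, b = 1.99

Forming MᵀM = [[6, 163]; [163, 7891]] and Mᵀs = [332, 15898]ᵀ gives MᵀM·[a, b]ᵀ = Mᵀs.
Determinant 6·7891 − 163² = 20777.
a = (332·7891 − 163·15898)/20777 = 28438/20777; b = (6·15898 − 163·332)/20777 = 41272/20777.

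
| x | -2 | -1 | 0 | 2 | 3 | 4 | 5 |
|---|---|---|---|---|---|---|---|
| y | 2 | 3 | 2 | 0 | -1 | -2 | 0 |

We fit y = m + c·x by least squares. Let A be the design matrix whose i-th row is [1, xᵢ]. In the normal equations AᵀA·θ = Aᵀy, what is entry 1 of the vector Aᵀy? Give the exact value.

4

Entry 1 ↔ basis 1, so (Aᵀy)_{1} = Σᵢ yᵢ = (1)·(2) + (1)·(3) + (1)·(2) + (1)·(0) + (1)·(-1) + (1)·(-2) + (1)·(0) = 4.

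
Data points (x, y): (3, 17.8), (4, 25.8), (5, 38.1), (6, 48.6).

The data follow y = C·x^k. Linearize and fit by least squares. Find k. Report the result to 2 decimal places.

k = 1.47

With ln yᵢ as the transformed response and ln xᵢ as the regressor:
Σln x = 5.8861, Σ(ln x)² = 8.9295, Σln y = 13.6534, Σln x·ln y = 20.4863.
Normal system: [[8.9295, 5.8861]; [5.8861, 4]]·[k, ln C]ᵀ = [20.4863, 13.6534]ᵀ.
Slope k = (n·Σln x·ln y − Σln x·Σln y)/(n·Σ(ln x)² − (Σln x)²) = (4·20.4863 − 5.8861·13.6534)/1.0716 = 1.47432; ln C = (Σln y − k·Σln x)/n = 1.24385.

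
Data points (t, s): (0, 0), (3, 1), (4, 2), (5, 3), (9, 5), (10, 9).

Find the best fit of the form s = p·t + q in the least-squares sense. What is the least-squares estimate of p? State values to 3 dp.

p = 0.814

From the data, Σt·t = 231, Σt = 31, Σ1 = 6.
Moment sums: Σt·s = 161, Σs = 20.
Determinant 231·6 − 31² = 425.
p = (161·6 − 31·20)/425 = 346/425; q = (231·20 − 31·161)/425 = -371/425.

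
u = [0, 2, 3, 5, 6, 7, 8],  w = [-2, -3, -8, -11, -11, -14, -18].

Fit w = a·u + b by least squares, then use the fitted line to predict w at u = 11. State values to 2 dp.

The normal system AᵀA·[a, b]ᵀ = Aᵀw is [[187, 31]; [31, 7]]·[a, b]ᵀ = [-393, -67]ᵀ.
Eliminating b: 7·(row 1) − 31·(row 2) gives 348·a = 7·(-393) − 31·(-67) = -674, so a = -337/174.
Then b = ((-67) − 31·(-337/174))/7 = -173/174.
At u = 11: ŵ = (-337/174)·(11) + (-173/174)·(1) = -1940/87.

ŵ = -22.30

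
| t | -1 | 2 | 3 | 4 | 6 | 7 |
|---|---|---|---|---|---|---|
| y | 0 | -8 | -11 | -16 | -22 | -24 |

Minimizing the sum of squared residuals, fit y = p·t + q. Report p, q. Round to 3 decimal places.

p = -3.120, q = -2.578

The normal equations are: 115·p + 21·q = -413;  21·p + 6·q = -81.
Determinant 115·6 − 21² = 249.
p = ((-413)·6 − 21·(-81))/249 = -259/83; q = (115·(-81) − 21·(-413))/249 = -214/83.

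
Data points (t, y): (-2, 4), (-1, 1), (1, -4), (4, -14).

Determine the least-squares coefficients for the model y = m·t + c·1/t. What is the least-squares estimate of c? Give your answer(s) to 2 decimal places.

From the data, Σt·t = 22, Σt·1/t = 4, Σ1/t·1/t = 37/16.
And Σt·y = -69, Σ1/t·y = -21/2.
MᵀM·[m, c]ᵀ = Mᵀy becomes [[22, 4]; [4, 37/16]]·[m, c]ᵀ = [-69, -21/2]ᵀ.
Δ = 22·(37/16) − 4² = 279/8.
m = ((-69)·(37/16) − 4·(-21/2))/(279/8) = -209/62; c = (22·(-21/2) − 4·(-69))/(279/8) = 40/31.

c = 1.29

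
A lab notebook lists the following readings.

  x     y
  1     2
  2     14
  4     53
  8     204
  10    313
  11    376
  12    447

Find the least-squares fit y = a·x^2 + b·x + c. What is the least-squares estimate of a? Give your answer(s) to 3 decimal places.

Sums needed: Σx^2·x^2 = 49746, Σx^2·x = 4644, Σx^2 = 450, Σx·x = 450, Σx = 48, Σ1 = 7.
Right-hand side: Σx^2·y = 155126, Σx·y = 14504, Σy = 1409.
AᵀA·[a, b, c]ᵀ = Aᵀy becomes [[49746, 4644, 450]; [4644, 450, 48]; [450, 48, 7]]·[a, b, c]ᵀ = [155126, 14504, 1409]ᵀ.
Row-reducing yields a = 49652/17049, b = 128684/51147, c = -54329/17049.

a = 2.912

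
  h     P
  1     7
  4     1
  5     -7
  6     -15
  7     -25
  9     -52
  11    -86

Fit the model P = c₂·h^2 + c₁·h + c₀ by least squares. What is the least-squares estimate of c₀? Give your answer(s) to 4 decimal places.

c₀ = 5.7221

Sums needed: Σh^2·h^2 = 25781, Σh^2·h = 2809, Σh^2 = 329, Σh·h = 329, Σh = 43, Σ1 = 7.
Right-hand side: Σh^2·P = -16535, Σh·P = -1703, ΣP = -177.
Row-reducing yields c₂ = -83446/84441, c₁ = 30317/12063, c₀ = 161060/28147.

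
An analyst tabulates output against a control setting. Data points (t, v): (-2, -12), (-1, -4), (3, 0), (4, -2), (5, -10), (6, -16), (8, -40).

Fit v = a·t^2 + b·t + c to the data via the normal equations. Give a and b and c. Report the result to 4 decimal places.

With design matrix M, MᵀM = [[6371, 935, 155]; [935, 155, 23]; [155, 23, 7]] and Mᵀv = [-3470, -446, -84]ᵀ.
Solving the 3×3 system (Gaussian elimination) gives a = -8095/7612, b = 27095/7612, c = -281/1903.

a = -1.0635, b = 3.5595, c = -0.1477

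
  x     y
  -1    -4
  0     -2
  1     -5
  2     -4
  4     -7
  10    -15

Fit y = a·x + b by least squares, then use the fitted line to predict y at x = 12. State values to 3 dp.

ŷ = -16.559

Setting ∂/∂a … = 0 gives: 122·a + 16·b = -187;  16·a + 6·b = -37.
Determinant 122·6 − 16² = 476.
a = ((-187)·6 − 16·(-37))/476 = -265/238; b = (122·(-37) − 16·(-187))/476 = -761/238.
At x = 12: ŷ = (-265/238)·(12) + (-761/238)·(1) = -563/34.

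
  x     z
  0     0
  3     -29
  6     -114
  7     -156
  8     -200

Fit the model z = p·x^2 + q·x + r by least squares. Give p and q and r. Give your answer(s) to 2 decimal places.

With design matrix M, MᵀM = [[7874, 1098, 158]; [1098, 158, 24]; [158, 24, 5]] and Mᵀz = [-24809, -3463, -499]ᵀ.
Inverting the 3×3 Gram matrix, [p, q, r]ᵀ = [-30391/9984, -2649/3328, 1049/4992]ᵀ.

p = -3.04, q = -0.80, r = 0.21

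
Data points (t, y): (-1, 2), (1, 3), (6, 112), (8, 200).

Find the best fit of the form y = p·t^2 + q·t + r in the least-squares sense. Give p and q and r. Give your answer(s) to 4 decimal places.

p = 3.1071, q = 0.2028, r = -0.6920

XᵀX·[p, q, r]ᵀ = Xᵀy reads: 5394·p + 728·q + 102·r = 16837;  728·p + 102·q + 14·r = 2273;  102·p + 14·q + 4·r = 317.
Row-reducing yields p = 87/28, q = 43/212, r = -1027/1484.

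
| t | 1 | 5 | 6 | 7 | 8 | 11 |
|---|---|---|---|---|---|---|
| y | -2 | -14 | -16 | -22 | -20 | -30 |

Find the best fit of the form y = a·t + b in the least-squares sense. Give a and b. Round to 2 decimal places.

The normal system MᵀM·[a, b]ᵀ = Mᵀy is [[296, 38]; [38, 6]]·[a, b]ᵀ = [-812, -104]ᵀ.
Δ = 296·6 − 38² = 332.
a = ((-812)·6 − 38·(-104))/332 = -230/83; b = (296·(-104) − 38·(-812))/332 = 18/83.

a = -2.77, b = 0.22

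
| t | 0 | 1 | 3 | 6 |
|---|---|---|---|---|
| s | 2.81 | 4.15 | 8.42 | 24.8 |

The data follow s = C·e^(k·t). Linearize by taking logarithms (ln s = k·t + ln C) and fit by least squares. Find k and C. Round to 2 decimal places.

Let Y = ln s. Fitting Y = k·t + ln C by least squares:
Sums: Σt = 10.0000, Σ(t)² = 46.0000, Σln s = 7.7977, Σt·ln s = 27.0800.
Normal system: [[46.0000, 10.0000]; [10.0000, 4]]·[k, ln C]ᵀ = [27.0800, 7.7977]ᵀ.
Slope k = (n·Σt·ln s − Σt·Σln s)/(n·Σ(t)² − (Σt)²) = (4·27.0800 − 10.0000·7.7977)/84.0000 = 0.36122; ln C = (Σln s − k·Σt)/n = 1.04638, so C = exp(1.04638) = 2.84734.

k = 0.36, C = 2.85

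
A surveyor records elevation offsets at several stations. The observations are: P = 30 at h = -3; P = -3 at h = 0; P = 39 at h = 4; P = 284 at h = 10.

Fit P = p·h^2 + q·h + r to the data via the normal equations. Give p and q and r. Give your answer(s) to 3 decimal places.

p = 3.045, q = -1.767, r = -2.796

Compute the Gram sums: Σh^2·h^2 = 10337, Σh^2·h = 1037, Σh^2 = 125, Σh·h = 125, Σh = 11, Σ1 = 4.
For AᵀP: Σh^2·P = 29294, Σh·P = 2906, ΣP = 350.
Normal equations: [[10337, 1037, 125]; [1037, 125, 11]; [125, 11, 4]]·[p, q, r]ᵀ = [29294, 2906, 350]ᵀ.
Inverting the 3×3 Gram matrix, [p, q, r]ᵀ = [130649/42906, -75827/42906, -19997/7151]ᵀ.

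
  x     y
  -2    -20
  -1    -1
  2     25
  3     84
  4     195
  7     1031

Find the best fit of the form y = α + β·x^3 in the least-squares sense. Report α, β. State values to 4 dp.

α = 2.6181, β = 2.9984

The normal system AᵀA·[α, β]ᵀ = Aᵀy is [[6, 433]; [433, 122603]]·[α, β]ᵀ = [1314, 368742]ᵀ.
Eliminating β: 122603·(row 1) − 433·(row 2) gives 548129·α = 122603·1314 − 433·368742 = 1435056, so α = 1435056/548129.
Then β = (368742 − 433·(1435056/548129))/122603 = 1643490/548129.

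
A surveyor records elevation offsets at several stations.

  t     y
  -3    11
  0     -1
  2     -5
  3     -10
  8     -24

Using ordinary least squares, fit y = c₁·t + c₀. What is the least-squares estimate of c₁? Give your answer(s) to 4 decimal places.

Sums needed: Σt·t = 86, Σt = 10, Σ1 = 5.
For Mᵀy: Σt·y = -265, Σy = -29.
MᵀM·[c₁, c₀]ᵀ = Mᵀy becomes [[86, 10]; [10, 5]]·[c₁, c₀]ᵀ = [-265, -29]ᵀ.
Eliminating c₀: 5·(row 1) − 10·(row 2) gives 330·c₁ = 5·(-265) − 10·(-29) = -1035, so c₁ = -69/22.
Then c₀ = ((-29) − 10·(-69/22))/5 = 26/55.

c₁ = -3.1364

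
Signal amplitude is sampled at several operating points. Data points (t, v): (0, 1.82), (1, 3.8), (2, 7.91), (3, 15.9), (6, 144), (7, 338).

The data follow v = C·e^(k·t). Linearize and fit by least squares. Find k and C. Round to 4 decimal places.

Linearized form: ln v = k·t + ln C. From the 6 transformed points,
Σt = 19.0000, Σ(t)² = 99.0000, Σln v = 17.5611, Σt·ln v = 84.3504.
Equations: 99.0000·k + 19.0000·ln C = 84.3504;  19.0000·k + 6·ln C = 17.5611.
Slope k = (n·Σt·ln v − Σt·Σln v)/(n·Σ(t)² − (Σt)²) = (6·84.3504 − 19.0000·17.5611)/233.0000 = 0.74009; ln C = (Σln v − k·Σt)/n = 0.58324, so C = exp(0.58324) = 1.79184.

k = 0.7401, C = 1.7918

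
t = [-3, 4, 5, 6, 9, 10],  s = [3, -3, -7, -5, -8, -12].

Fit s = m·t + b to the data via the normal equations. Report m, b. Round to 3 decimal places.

Compute the Gram sums: Σt·t = 267, Σt = 31, Σ1 = 6.
For Xᵀs: Σt·s = -278, Σs = -32.
XᵀX·[m, b]ᵀ = Xᵀs becomes [[267, 31]; [31, 6]]·[m, b]ᵀ = [-278, -32]ᵀ.
det = 267·6 − 31² = 641.
m = ((-278)·6 − 31·(-32))/641 = -676/641; b = (267·(-32) − 31·(-278))/641 = 74/641.

m = -1.055, b = 0.115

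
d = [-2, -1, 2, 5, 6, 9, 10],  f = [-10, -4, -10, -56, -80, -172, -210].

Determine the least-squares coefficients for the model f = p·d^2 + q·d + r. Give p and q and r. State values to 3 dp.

p = -2.030, q = -0.528, r = -2.440

With design matrix A, AᵀA = [[18515, 2069, 251]; [2069, 251, 29]; [251, 29, 7]] and Aᵀf = [-39296, -4404, -542]ᵀ.
Row-reducing yields p = -82585/40677, q = -42985/81354, r = -66173/27118.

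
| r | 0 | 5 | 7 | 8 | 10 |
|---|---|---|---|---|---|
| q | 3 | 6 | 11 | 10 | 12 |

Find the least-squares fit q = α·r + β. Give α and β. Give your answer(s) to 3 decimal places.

The normal system XᵀX·[α, β]ᵀ = Xᵀq is [[238, 30]; [30, 5]]·[α, β]ᵀ = [307, 42]ᵀ.
Δ = 238·5 − 30² = 290.
α = (307·5 − 30·42)/290 = 55/58; β = (238·42 − 30·307)/290 = 393/145.

α = 0.948, β = 2.710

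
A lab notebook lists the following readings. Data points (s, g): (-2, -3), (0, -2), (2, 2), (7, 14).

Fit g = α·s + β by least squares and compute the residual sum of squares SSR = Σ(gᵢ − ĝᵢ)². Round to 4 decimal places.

AᵀA·[α, β]ᵀ = Aᵀg reads: 57·α + 7·β = 108;  7·α + 4·β = 11.
(Σs·s = 57, Σs = 7, Σ1 = 4, Σs·g = 108, Σg = 11.)
Determinant 57·4 − 7² = 179.
α = (108·4 − 7·11)/179 = 355/179; β = (57·11 − 7·108)/179 = -129/179.
Residuals: 302/179, -229/179, -223/179, 150/179; SSR = 1206/179.

SSR = 6.7374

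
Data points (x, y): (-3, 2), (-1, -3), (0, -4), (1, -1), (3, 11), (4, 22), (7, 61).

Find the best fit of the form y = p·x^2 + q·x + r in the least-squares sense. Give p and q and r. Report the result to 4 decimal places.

p = 1.0911, q = 1.5856, r = -3.1697

Compute the Gram sums: Σx^2·x^2 = 2821, Σx^2·x = 407, Σx^2 = 85, Σx·x = 85, Σx = 11, Σ1 = 7.
Right-hand side: Σx^2·y = 3454, Σx·y = 544, Σy = 88.
Normal equations: [[2821, 407, 85]; [407, 85, 11]; [85, 11, 7]]·[p, q, r]ᵀ = [3454, 544, 88]ᵀ.
Solving the 3×3 system (Gaussian elimination) gives p = 29513/27048, q = 42887/27048, r = -14289/4508.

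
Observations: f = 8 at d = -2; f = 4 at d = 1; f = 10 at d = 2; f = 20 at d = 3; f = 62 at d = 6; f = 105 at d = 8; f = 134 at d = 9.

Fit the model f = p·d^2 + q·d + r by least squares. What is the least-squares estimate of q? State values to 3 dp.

q = 0.612

With design matrix M, MᵀM = [[12067, 1485, 199]; [1485, 199, 27]; [199, 27, 7]] and Mᵀf = [20062, 2486, 343]ᵀ.
Row-reducing yields p = 167653/108854, q = 66607/108854, r = 155399/54427.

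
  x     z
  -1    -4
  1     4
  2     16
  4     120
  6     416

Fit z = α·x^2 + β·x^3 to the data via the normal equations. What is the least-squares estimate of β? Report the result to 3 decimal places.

β = 1.997

The normal equations are: 1570·α + 8832·β = 16960;  8832·α + 50818·β = 97672.
det = 1570·50818 − 8832² = 1780036.
α = (16960·50818 − 8832·97672)/1780036 = -191456/445009; β = (1570·97672 − 8832·16960)/1780036 = 888580/445009.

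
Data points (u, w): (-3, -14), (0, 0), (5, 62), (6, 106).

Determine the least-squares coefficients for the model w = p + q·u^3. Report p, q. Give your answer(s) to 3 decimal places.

Compute the Gram sums: Σ1 = 4, Σu^3 = 314, Σu^3·u^3 = 63010.
For Aᵀw: Σw = 154, Σu^3·w = 31024.
det = 4·63010 − 314² = 153444.
p = (154·63010 − 314·31024)/153444 = -9499/38361; q = (4·31024 − 314·154)/153444 = 18935/38361.

p = -0.248, q = 0.494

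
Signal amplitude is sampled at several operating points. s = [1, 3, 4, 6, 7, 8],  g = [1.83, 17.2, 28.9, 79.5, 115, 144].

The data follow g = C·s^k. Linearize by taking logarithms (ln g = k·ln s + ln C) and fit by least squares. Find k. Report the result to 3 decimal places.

k = 2.117

Taking logs, ln g = k·ln s + ln C, so regress ln g on ln s.
Σln s = 8.3020, Σ(ln s)² = 14.4498, Σln g = 20.9036, Σln s·ln g = 35.1967.
Equations: 14.4498·k + 8.3020·ln C = 35.1967;  8.3020·k + 6·ln C = 20.9036.
Δ = 14.4498·6 − (8.3020)² = 17.7753; k = (35.1967·6 − 8.3020·20.9036)/17.7753 = 2.11744, ln C = (14.4498·20.9036 − 8.3020·35.1967)/17.7753 = 0.55409.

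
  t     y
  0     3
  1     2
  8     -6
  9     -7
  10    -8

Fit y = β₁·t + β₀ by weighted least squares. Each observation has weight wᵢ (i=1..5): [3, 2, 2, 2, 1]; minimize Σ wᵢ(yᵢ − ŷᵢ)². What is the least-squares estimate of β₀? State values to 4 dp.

From the data, Σwᵢ·t·t = 392, Σwᵢ·t = 46, Σwᵢ·1 = 10.
Right-hand side: Σwᵢ·t·y = -298, Σwᵢ·y = -21.
AᵀWA·[β₁, β₀]ᵀ = AᵀWy becomes [[392, 46]; [46, 10]]·[β₁, β₀]ᵀ = [-298, -21]ᵀ.
Δ = 392·10 − 46² = 1804.
β₁ = ((-298)·10 − 46·(-21))/1804 = -1007/902; β₀ = (392·(-21) − 46·(-298))/1804 = 1369/451.

β₀ = 3.0355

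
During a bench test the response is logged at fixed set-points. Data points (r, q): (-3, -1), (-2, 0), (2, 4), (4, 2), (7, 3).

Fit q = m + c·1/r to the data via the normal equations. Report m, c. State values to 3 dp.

m = 1.546, c = 4.567

Setting ∂/∂m … = 0 gives: 5·m + (5/84)·c = 8;  (5/84)·m + (4897/7056)·c = 137/42.
(Σ1 = 5, Σ1/r = 5/84, Σ1/r·1/r = 4897/7056, Σq = 8, Σ1/r·q = 137/42.)
Determinant 5·(4897/7056) − (5/84)² = 6115/1764.
m = (8·(4897/7056) − (5/84)·(137/42))/(6115/1764) = 18903/12230; c = (5·(137/42) − (5/84)·8)/(6115/1764) = 5586/1223.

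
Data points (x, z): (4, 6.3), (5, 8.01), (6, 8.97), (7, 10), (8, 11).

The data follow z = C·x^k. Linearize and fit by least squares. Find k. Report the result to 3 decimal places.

Linearized form: ln z = k·ln x + ln C. From the 5 transformed points,
Sums: Σln x = 8.8128, Σ(ln x)² = 15.8331, Σln z = 10.8156, Σln x·ln z = 19.2981.
Normal system: [[15.8331, 8.8128]; [8.8128, 5]]·[k, ln C]ᵀ = [19.2981, 10.8156]ᵀ.
Δ = 15.8331·5 − (8.8128)² = 1.4995; k = (19.2981·5 − 8.8128·10.8156)/1.4995 = 0.78311, ln C = (15.8331·10.8156 − 8.8128·19.2981)/1.4995 = 0.78284.

k = 0.783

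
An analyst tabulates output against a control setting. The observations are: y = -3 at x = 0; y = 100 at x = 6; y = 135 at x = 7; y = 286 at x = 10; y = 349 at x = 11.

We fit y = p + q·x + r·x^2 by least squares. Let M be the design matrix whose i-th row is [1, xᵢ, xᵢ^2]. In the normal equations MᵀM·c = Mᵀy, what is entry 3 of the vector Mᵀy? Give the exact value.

Entry 3 ↔ basis x^2, so (Mᵀy)_{3} = Σᵢ (x^2)·yᵢ = (0)·(-3) + (36)·(100) + (49)·(135) + (100)·(286) + (121)·(349) = 81044.

81044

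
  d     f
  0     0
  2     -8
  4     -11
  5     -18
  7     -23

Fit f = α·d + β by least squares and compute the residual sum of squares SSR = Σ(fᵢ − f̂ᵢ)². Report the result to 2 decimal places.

SSR = 8.92

Normal-equation sums: Σd·d = 94, Σd = 18, Σ1 = 5.
Moment sums: Σd·f = -311, Σf = -60.
So XᵀX·[α, β]ᵀ = Xᵀf: [[94, 18]; [18, 5]]·[α, β]ᵀ = [-311, -60]ᵀ.
Determinant 94·5 − 18² = 146.
α = ((-311)·5 − 18·(-60))/146 = -475/146; β = (94·(-60) − 18·(-311))/146 = -21/73.
Residuals: 21/73, -88/73, 168/73, -211/146, 9/146; SSR = 1303/146.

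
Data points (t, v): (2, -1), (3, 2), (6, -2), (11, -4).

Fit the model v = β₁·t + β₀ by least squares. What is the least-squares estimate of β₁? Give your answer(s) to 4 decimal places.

β₁ = -0.5000

Compute the Gram sums: Σt·t = 170, Σt = 22, Σ1 = 4.
For Mᵀv: Σt·v = -52, Σv = -5.
MᵀM·[β₁, β₀]ᵀ = Mᵀv becomes [[170, 22]; [22, 4]]·[β₁, β₀]ᵀ = [-52, -5]ᵀ.
det = 170·4 − 22² = 196.
β₁ = ((-52)·4 − 22·(-5))/196 = -1/2; β₀ = (170·(-5) − 22·(-52))/196 = 3/2.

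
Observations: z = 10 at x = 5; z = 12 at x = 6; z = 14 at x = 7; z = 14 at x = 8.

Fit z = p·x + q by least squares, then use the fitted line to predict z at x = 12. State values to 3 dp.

The normal system MᵀM·[p, q]ᵀ = Mᵀz is [[174, 26]; [26, 4]]·[p, q]ᵀ = [332, 50]ᵀ.
Eliminating q: 4·(row 1) − 26·(row 2) gives 20·p = 4·332 − 26·50 = 28, so p = 7/5.
Then q = (50 − 26·(7/5))/4 = 17/5.
At x = 12: ẑ = (7/5)·(12) + (17/5)·(1) = 101/5.

ẑ = 20.200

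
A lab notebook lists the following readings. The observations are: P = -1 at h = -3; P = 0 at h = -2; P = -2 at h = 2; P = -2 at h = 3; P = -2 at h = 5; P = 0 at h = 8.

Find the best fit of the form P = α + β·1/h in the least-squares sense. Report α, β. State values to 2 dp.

With design matrix M, MᵀM = [[6, 13/40]; [13/40, 11201/14400]] and MᵀP = [-7, -26/15]ᵀ.
Δ = 6·(11201/14400) − (13/40)² = 4379/960.
α = ((-7)·(11201/14400) − (13/40)·(-26/15))/(4379/960) = -14059/13137; β = (6·(-26/15) − (13/40)·(-7))/(4379/960) = -7800/4379.

α = -1.07, β = -1.78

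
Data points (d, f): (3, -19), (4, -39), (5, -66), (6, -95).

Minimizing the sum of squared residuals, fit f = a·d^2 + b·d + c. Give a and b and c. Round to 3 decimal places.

Entries of MᵀM: Σd^2·d^2 = 2258, Σd^2·d = 432, Σd^2 = 86, Σd·d = 86, Σd = 18, Σ1 = 4.
Moment sums: Σd^2·f = -5865, Σd·f = -1113, Σf = -219.
Normal equations: [[2258, 432, 86]; [432, 86, 18]; [86, 18, 4]]·[a, b, c]ᵀ = [-5865, -1113, -219]ᵀ.
Inverting the 3×3 Gram matrix, [a, b, c]ᵀ = [-9/4, -21/4, 69/4]ᵀ.

a = -2.250, b = -5.250, c = 17.250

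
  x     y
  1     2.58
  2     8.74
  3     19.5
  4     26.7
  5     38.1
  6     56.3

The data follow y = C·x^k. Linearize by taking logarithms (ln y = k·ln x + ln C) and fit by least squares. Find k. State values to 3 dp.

k = 1.691

With ln yᵢ as the transformed response and ln xᵢ as the regressor:
Over the data: Σln x = 6.5793, Σ(ln x)² = 9.4099, Σln y = 17.0417, Σln x·ln y = 22.4003.
Normal system: [[9.4099, 6.5793]; [6.5793, 6]]·[k, ln C]ᵀ = [22.4003, 17.0417]ᵀ.
Solving (det = 13.1729): k = 1.69135, ln C = 0.98564.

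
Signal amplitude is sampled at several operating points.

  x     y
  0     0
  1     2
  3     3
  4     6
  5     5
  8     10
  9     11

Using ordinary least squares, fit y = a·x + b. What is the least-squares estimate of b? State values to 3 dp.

b = 0.174

Entries of AᵀA: Σx·x = 196, Σx = 30, Σ1 = 7.
Moment sums: Σx·y = 239, Σy = 37.
AᵀA·[a, b]ᵀ = Aᵀy becomes [[196, 30]; [30, 7]]·[a, b]ᵀ = [239, 37]ᵀ.
Δ = 196·7 − 30² = 472.
a = (239·7 − 30·37)/472 = 563/472; b = (196·37 − 30·239)/472 = 41/236.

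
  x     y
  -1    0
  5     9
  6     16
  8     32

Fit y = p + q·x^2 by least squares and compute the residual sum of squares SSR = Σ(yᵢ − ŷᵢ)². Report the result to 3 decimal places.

The normal system MᵀM·[p, q]ᵀ = Mᵀy is [[4, 126]; [126, 6018]]·[p, q]ᵀ = [57, 2849]ᵀ.
det = 4·6018 − 126² = 8196.
p = (57·6018 − 126·2849)/8196 = -1329/683; q = (4·2849 − 126·57)/8196 = 2107/4098.
Residuals: 5867/4098, -7819/4098, -385/683, 2131/2049; SSR = 29053/4098.

SSR = 7.090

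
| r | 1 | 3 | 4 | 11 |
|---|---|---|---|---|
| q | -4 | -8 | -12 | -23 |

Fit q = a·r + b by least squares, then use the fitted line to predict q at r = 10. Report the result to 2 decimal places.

From the data, Σr·r = 147, Σr = 19, Σ1 = 4.
Right-hand side: Σr·q = -329, Σq = -47.
MᵀM·[a, b]ᵀ = Mᵀq becomes [[147, 19]; [19, 4]]·[a, b]ᵀ = [-329, -47]ᵀ.
det = 147·4 − 19² = 227.
a = ((-329)·4 − 19·(-47))/227 = -423/227; b = (147·(-47) − 19·(-329))/227 = -658/227.
At r = 10: q̂ = (-423/227)·(10) + (-658/227)·(1) = -4888/227.

q̂ = -21.53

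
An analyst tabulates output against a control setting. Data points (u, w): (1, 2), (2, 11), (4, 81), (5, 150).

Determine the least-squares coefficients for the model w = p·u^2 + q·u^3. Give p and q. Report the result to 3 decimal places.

p = 1.012, q = 1.000

The normal equations are: 898·p + 4182·q = 5092;  4182·p + 19786·q = 24024.
Δ = 898·19786 − 4182² = 278704.
p = (5092·19786 − 4182·24024)/278704 = 35243/34838; q = (898·24024 − 4182·5092)/278704 = 34851/34838.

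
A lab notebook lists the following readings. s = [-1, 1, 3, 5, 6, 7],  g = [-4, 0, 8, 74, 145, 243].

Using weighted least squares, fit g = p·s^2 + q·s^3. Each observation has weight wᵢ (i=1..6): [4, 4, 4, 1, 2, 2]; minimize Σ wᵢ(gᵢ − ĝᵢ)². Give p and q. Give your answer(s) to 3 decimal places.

The normal equations are: 8351·p + 53263·q = 36376;  53263·p + 347159·q = 239468.
Eliminating q: 347159·(row 1) − 53263·(row 2) gives 62177640·p = 347159·36376 − 53263·239468 = -126528300, so p = -2108805/1036294.
Then q = (239468 − 53263·(-2108805/1036294))/347159 = 148339/148042.

p = -2.035, q = 1.002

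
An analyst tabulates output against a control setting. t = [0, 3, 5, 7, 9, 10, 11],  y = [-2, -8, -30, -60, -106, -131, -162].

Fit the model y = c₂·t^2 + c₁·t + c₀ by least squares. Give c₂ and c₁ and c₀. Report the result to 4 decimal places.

c₂ = -1.5250, c₁ = 2.2449, c₀ = -1.8416

Setting ∂/∂c₂ … = 0 gives: 34309·c₂ + 3555·c₁ + 385·c₀ = -45050;  3555·c₂ + 385·c₁ + 45·c₀ = -4640;  385·c₂ + 45·c₁ + 7·c₀ = -499.
(Σt^2·t^2 = 34309, Σt^2·t = 3555, Σt^2 = 385, Σt·t = 385, Σt = 45, Σ1 = 7, Σt^2·y = -45050, Σt·y = -4640, Σy = -499.)
Solving the 3×3 system (Gaussian elimination) gives c₂ = -96835/63498, c₁ = 47515/21166, c₀ = -58468/31749.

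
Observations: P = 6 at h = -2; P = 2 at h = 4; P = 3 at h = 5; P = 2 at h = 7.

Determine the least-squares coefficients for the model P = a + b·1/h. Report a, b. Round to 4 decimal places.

Compute the Gram sums: Σ1 = 4, Σ1/h = 13/140, Σ1/h·1/h = 7309/19600.
Moment sums: ΣP = 13, Σ1/h·P = -113/70.
Normal equations: [[4, 13/140]; [13/140, 7309/19600]]·[a, b]ᵀ = [13, -113/70]ᵀ.
Eliminating b: (7309/19600)·(row 1) − (13/140)·(row 2) gives (29067/19600)·a = (7309/19600)·13 − (13/140)·(-113/70) = 19591/3920, so a = 97955/29067.
Then b = ((-113/70) − (13/140)·(97955/29067))/(7309/19600) = -150220/29067.

a = 3.3700, b = -5.1681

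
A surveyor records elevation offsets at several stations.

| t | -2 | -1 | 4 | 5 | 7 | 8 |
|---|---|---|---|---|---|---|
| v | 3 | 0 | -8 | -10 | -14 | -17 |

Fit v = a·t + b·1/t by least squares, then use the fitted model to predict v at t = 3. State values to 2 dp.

Sums needed: Σt·t = 159, Σt·1/t = 6, Σ1/t·1/t = 108861/78400.
Right-hand side: Σt·v = -322, Σ1/t·v = -77/8.
XᵀX·[a, b]ᵀ = Xᵀv becomes [[159, 6]; [6, 108861/78400]]·[a, b]ᵀ = [-322, -77/8]ᵀ.
Eliminating b: (108861/78400)·(row 1) − 6·(row 2) gives (14486499/78400)·a = (108861/78400)·(-322) − 6·(-77/8) = -2180403/5600, so a = -199514/94683.
Then b = ((-77/8) − 6·(-199514/94683))/(108861/78400) = 68600/31561.
At t = 3: v̂ = (-199514/94683)·(3) + (68600/31561)·(1/3) = -529942/94683.

v̂ = -5.60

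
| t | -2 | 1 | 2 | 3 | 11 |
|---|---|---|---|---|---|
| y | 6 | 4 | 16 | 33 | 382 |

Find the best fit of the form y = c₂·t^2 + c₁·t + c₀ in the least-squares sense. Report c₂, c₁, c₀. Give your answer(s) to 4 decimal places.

c₂ = 2.9414, c₁ = 2.4591, c₀ = -0.9496

With design matrix A, AᵀA = [[14755, 1359, 139]; [1359, 139, 15]; [139, 15, 5]] and Aᵀy = [46611, 4325, 441]ᵀ.
Inverting the 3×3 Gram matrix, [c₂, c₁, c₀]ᵀ = [501411/170464, 419189/170464, -5781/6088]ᵀ.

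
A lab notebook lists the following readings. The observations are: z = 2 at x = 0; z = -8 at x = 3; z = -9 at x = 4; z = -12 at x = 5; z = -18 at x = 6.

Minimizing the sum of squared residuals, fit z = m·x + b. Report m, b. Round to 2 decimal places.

m = -3.11, b = 2.21

The normal system MᵀM·[m, b]ᵀ = Mᵀz is [[86, 18]; [18, 5]]·[m, b]ᵀ = [-228, -45]ᵀ.
Eliminating b: 5·(row 1) − 18·(row 2) gives 106·m = 5·(-228) − 18·(-45) = -330, so m = -165/53.
Then b = ((-45) − 18·(-165/53))/5 = 117/53.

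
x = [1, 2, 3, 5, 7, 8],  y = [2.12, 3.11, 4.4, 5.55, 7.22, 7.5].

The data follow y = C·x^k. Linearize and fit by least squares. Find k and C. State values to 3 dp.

Let Y = ln y. Fitting Y = k·ln x + ln C by least squares:
Σln x = 7.4265, Σ(ln x)² = 12.3883, Σln y = 9.0732, Σln x·ln y = 13.2091.
Normal system: [[12.3883, 7.4265]; [7.4265, 6]]·[k, ln C]ᵀ = [13.2091, 9.0732]ᵀ.
Δ = 12.3883·6 − (7.4265)² = 19.1764; k = (13.2091·6 − 7.4265·9.0732)/19.1764 = 0.61909, ln C = (12.3883·9.0732 − 7.4265·13.2091)/19.1764 = 0.74592, so C = exp(0.74592) = 2.10837.

k = 0.619, C = 2.108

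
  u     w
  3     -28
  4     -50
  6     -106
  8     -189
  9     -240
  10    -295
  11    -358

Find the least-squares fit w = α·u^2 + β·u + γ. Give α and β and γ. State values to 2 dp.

α = -3.02, β = 1.15, γ = -4.97

Entries of XᵀX: Σu^2·u^2 = 36931, Σu^2·u = 3879, Σu^2 = 427, Σu·u = 427, Σu = 51, Σ1 = 7.
For Xᵀw: Σu^2·w = -109222, Σu·w = -11480, Σw = -1266.
So XᵀX·[α, β, γ]ᵀ = Xᵀw: [[36931, 3879, 427]; [3879, 427, 51]; [427, 51, 7]]·[α, β, γ]ᵀ = [-109222, -11480, -1266]ᵀ.
Row-reducing yields α = -17791/5889, β = 4525/3926, γ = -58537/11778.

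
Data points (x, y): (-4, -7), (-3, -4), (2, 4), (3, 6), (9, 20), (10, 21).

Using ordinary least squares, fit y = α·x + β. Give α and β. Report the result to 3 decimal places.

Entries of AᵀA: Σx·x = 219, Σx = 17, Σ1 = 6.
For Aᵀy: Σx·y = 456, Σy = 40.
Normal equations: [[219, 17]; [17, 6]]·[α, β]ᵀ = [456, 40]ᵀ.
Determinant 219·6 − 17² = 1025.
α = (456·6 − 17·40)/1025 = 2056/1025; β = (219·40 − 17·456)/1025 = 1008/1025.

α = 2.006, β = 0.983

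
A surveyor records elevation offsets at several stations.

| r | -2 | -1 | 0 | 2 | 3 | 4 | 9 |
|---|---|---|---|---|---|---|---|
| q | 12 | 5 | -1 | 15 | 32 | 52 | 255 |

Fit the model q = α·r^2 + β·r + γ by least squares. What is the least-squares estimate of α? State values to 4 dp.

α = 3.0611

The normal system MᵀM·[α, β, γ]ᵀ = Mᵀq is [[6931, 819, 115]; [819, 115, 15]; [115, 15, 7]]·[α, β, γ]ᵀ = [21888, 2600, 370]ᵀ.
Row-reducing yields α = 240805/78666, β = 17229/26222, γ = 45610/39333.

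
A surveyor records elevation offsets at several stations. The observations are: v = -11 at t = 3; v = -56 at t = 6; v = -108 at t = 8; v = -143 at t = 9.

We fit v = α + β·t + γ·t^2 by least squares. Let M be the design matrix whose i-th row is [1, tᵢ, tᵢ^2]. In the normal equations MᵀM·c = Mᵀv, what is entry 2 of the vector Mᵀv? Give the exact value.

Entry 2 ↔ basis t, so (Mᵀv)_{2} = Σᵢ (t)·vᵢ = (3)·(-11) + (6)·(-56) + (8)·(-108) + (9)·(-143) = -2520.

-2520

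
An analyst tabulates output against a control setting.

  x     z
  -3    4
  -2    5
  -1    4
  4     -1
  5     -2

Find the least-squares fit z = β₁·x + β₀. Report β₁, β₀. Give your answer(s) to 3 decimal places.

Normal-equation sums: Σx·x = 55, Σx = 3, Σ1 = 5.
And Σx·z = -40, Σz = 10.
So MᵀM·[β₁, β₀]ᵀ = Mᵀz: [[55, 3]; [3, 5]]·[β₁, β₀]ᵀ = [-40, 10]ᵀ.
Eliminating β₀: 5·(row 1) − 3·(row 2) gives 266·β₁ = 5·(-40) − 3·10 = -230, so β₁ = -115/133.
Then β₀ = (10 − 3·(-115/133))/5 = 335/133.

β₁ = -0.865, β₀ = 2.519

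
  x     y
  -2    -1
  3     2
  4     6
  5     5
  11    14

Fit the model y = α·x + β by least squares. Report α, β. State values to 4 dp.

α = 1.1728, β = 0.2742

The normal system AᵀA·[α, β]ᵀ = Aᵀy is [[175, 21]; [21, 5]]·[α, β]ᵀ = [211, 26]ᵀ.
Eliminating β: 5·(row 1) − 21·(row 2) gives 434·α = 5·211 − 21·26 = 509, so α = 509/434.
Then β = (26 − 21·(509/434))/5 = 17/62.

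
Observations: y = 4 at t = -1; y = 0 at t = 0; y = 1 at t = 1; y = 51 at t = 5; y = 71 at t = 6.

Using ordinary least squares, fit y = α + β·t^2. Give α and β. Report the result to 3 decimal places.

Entries of MᵀM: Σ1 = 5, Σt^2 = 63, Σt^2·t^2 = 1923.
Right-hand side: Σy = 127, Σt^2·y = 3836.
So MᵀM·[α, β]ᵀ = Mᵀy: [[5, 63]; [63, 1923]]·[α, β]ᵀ = [127, 3836]ᵀ.
Eliminating β: 1923·(row 1) − 63·(row 2) gives 5646·α = 1923·127 − 63·3836 = 2553, so α = 851/1882.
Then β = (3836 − 63·(851/1882))/1923 = 11179/5646.

α = 0.452, β = 1.980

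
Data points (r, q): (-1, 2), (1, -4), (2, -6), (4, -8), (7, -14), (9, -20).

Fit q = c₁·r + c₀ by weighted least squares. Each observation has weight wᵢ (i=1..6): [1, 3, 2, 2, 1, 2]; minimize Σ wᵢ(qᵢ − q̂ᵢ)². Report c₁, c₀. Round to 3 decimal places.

c₁ = -2.003, c₀ = -1.262

Entries of AᵀWA: Σwᵢ·r·r = 255, Σwᵢ·r = 39, Σwᵢ·1 = 11.
Moment sums: Σwᵢ·r·q = -560, Σwᵢ·q = -92.
So AᵀWA·[c₁, c₀]ᵀ = AᵀWq: [[255, 39]; [39, 11]]·[c₁, c₀]ᵀ = [-560, -92]ᵀ.
Determinant 255·11 − 39² = 1284.
c₁ = ((-560)·11 − 39·(-92))/1284 = -643/321; c₀ = (255·(-92) − 39·(-560))/1284 = -135/107.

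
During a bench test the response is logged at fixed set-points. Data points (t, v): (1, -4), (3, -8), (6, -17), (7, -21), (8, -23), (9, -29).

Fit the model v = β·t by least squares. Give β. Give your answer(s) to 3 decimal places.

Entries of MᵀM: Σt·t = 240.
Right-hand side: Σt·v = -722.
Hence β = -722 / 240 ≈ -3.00833.

β = -3.008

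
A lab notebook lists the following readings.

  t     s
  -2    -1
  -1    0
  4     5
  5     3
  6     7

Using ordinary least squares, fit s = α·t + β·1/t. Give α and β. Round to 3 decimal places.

The normal equations are: 82·α + 5·β = 79;  5·α + (4969/3600)·β = 211/60.
(Σt·t = 82, Σt·1/t = 5, Σ1/t·1/t = 4969/3600, Σt·s = 79, Σ1/t·s = 211/60.)
Eliminating β: (4969/3600)·(row 1) − 5·(row 2) gives (158729/1800)·α = (4969/3600)·79 − 5·(211/60) = 329251/3600, so α = 329251/317458.
Then β = ((211/60) − 5·(329251/317458))/(4969/3600) = -191940/158729.

α = 1.037, β = -1.209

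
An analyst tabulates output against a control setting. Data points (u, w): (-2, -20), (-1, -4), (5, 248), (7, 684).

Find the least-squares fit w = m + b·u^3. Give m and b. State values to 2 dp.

m = -2.85, b = 2.00

Forming XᵀX = [[4, 459]; [459, 133339]] and Xᵀw = [908, 265776]ᵀ gives XᵀX·[m, b]ᵀ = Xᵀw.
Eliminating b: 133339·(row 1) − 459·(row 2) gives 322675·m = 133339·908 − 459·265776 = -919372, so m = -919372/322675.
Then b = (265776 − 459·(-919372/322675))/133339 = 646332/322675.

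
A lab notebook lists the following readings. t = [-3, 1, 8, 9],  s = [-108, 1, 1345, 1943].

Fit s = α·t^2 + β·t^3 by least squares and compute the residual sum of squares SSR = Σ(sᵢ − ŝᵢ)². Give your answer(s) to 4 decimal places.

Entries of MᵀM: Σt^2·t^2 = 10739, Σt^2·t^3 = 91575, Σt^3·t^3 = 794315.
And Σt^2·s = 242492, Σt^3·s = 2108004.
So MᵀM·[α, β]ᵀ = Mᵀs: [[10739, 91575]; [91575, 794315]]·[α, β]ᵀ = [242492, 2108004]ᵀ.
det = 10739·794315 − 91575² = 144168160.
α = (242492·794315 − 91575·2108004)/144168160 = -10635833/3604204; β = (10739·2108004 − 91575·242492)/144168160 = 53956257/18021020.
Residuals: -2709684/4505255, 4310982/4505255, 4033719/4505255, -2939282/4505255; SSR = 11283983/4505255.

SSR = 2.5046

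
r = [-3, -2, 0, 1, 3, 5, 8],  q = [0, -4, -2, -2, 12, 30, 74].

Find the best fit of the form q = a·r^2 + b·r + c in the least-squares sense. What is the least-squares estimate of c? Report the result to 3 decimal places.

c = -3.351

Normal-equation sums: Σr^2·r^2 = 4900, Σr^2·r = 630, Σr^2 = 112, Σr·r = 112, Σr = 12, Σ1 = 7.
Right-hand side: Σr^2·q = 5576, Σr·q = 784, Σq = 108.
So MᵀM·[a, b, c]ᵀ = Mᵀq: [[4900, 630, 112]; [630, 112, 12]; [112, 12, 7]]·[a, b, c]ᵀ = [5576, 784, 108]ᵀ.
Row-reducing yields a = 156656/161553, b = 14652/7693, c = -77348/23079.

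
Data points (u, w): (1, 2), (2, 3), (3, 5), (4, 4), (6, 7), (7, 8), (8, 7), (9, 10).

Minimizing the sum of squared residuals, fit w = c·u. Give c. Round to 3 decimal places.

From the data, Σu·u = 260.
Moment sums: Σu·w = 283.
AᵀA·[c]ᵀ = Aᵀw becomes [[260]]·[c]ᵀ = [283]ᵀ.
Hence c = 283 / 260 ≈ 1.08846.

c = 1.088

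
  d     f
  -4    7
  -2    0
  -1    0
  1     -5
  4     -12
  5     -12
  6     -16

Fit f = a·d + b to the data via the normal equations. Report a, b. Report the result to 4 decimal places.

XᵀX·[a, b]ᵀ = Xᵀf reads: 99·a + 9·b = -237;  9·a + 7·b = -38.
(Σd·d = 99, Σd = 9, Σ1 = 7, Σd·f = -237, Σf = -38.)
Determinant 99·7 − 9² = 612.
a = ((-237)·7 − 9·(-38))/612 = -439/204; b = (99·(-38) − 9·(-237))/612 = -181/68.

a = -2.1520, b = -2.6618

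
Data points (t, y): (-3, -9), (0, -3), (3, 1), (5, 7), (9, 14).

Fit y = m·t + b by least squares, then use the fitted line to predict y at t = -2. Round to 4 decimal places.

ŷ = -7.2264

Compute the Gram sums: Σt·t = 124, Σt = 14, Σ1 = 5.
Moment sums: Σt·y = 191, Σy = 10.
Normal equations: [[124, 14]; [14, 5]]·[m, b]ᵀ = [191, 10]ᵀ.
Δ = 124·5 − 14² = 424.
m = (191·5 − 14·10)/424 = 815/424; b = (124·10 − 14·191)/424 = -717/212.
At t = -2: ŷ = (815/424)·(-2) + (-717/212)·(1) = -383/53.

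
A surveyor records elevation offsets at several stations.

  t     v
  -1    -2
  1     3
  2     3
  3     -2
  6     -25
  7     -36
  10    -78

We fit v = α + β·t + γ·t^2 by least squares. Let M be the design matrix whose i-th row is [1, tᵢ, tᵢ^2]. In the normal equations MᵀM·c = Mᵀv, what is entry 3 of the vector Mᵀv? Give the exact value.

-10469

Entry 3 ↔ basis t^2, so (Mᵀv)_{3} = Σᵢ (t^2)·vᵢ = (1)·(-2) + (1)·(3) + (4)·(3) + (9)·(-2) + (36)·(-25) + (49)·(-36) + (100)·(-78) = -10469.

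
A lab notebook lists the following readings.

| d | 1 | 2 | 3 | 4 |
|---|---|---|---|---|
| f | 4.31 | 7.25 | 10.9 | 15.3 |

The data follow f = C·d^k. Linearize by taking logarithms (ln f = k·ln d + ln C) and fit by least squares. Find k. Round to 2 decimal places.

k = 0.90

Linearized form: ln f = k·ln d + ln C. From the 4 transformed points,
AᵀA = [[3.6092, 3.1781]; [3.1781, 4]], rhs = [7.7791, 8.5586]ᵀ  (here Σln d = 3.1781, Σ(ln d)² = 3.6092, Σln f = 8.5586, Σln d·ln f = 7.7791).
Solving (det = 4.3368): k = 0.90312, ln C = 1.42210.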